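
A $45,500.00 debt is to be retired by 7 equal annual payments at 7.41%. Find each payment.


Formula: PMT = PV * r / (1 - (1+r)^(-n))
Denominator: 1 - (1 + 0.0741)^(-7) = 0.393701
Numerator: $45,500.00 * 0.0741 = 3371.55
PMT = 3371.55 / 0.393701 = $8,563.74

$8,563.74


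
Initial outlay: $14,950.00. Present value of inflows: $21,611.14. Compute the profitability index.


Formula: PI = PV(cash flows) / initial investment
Substituting: PI = $21,611.14 / $14,950.00
PI = 1.4456

1.4456


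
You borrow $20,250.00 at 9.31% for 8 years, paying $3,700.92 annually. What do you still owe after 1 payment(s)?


Formula: Balance = PV*(1+r)^k - PMT*((1+r)^k - 1)/r
Growth: (1 + 0.0931)^1 = 1.0931
Accumulated factor: ((1+r)^k - 1)/r = 1.0
Balance = $20,250.00 * 1.0931 - $3,700.92 * 1.0
Balance = $18,434.36

$18,434.36


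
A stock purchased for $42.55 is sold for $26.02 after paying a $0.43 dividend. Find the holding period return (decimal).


Formula: HPR = (P1 - P0 + D) / P0
Gain: $26.02 - $42.55 + $0.43 = -$16.10
HPR = -$16.10 / $42.55 = -0.3784

-0.3784


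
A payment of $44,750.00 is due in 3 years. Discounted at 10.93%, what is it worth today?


Formula: PV = FV / (1 + r)^n
Substituting: PV = $44,750.00 / (1 + 0.1093)^3
Discount factor: (1.1093)^3 = 1.365045
PV = $44,750.00 / 1.365045 = $32,782.80

$32,782.80


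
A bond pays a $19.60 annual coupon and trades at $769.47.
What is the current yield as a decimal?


Formula: Current yield = annual coupon / price
Substituting: CY = $19.60 / $769.47
CY = 0.025472

0.025472


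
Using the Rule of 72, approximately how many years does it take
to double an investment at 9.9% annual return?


Formula: Years ≈ 72 / r
Substituting: Years ≈ 72 / 9.9
Years ≈ 7.3

7.3 years


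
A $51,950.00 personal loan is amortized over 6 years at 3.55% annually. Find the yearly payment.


Formula: PMT = PV * r / (1 - (1+r)^(-n))
Denominator: 1 - (1 + 0.0355)^(-6) = 0.188853
Numerator: $51,950.00 * 0.0355 = 1844.225
PMT = 1844.225 / 0.188853 = $9,765.38

$9,765.38


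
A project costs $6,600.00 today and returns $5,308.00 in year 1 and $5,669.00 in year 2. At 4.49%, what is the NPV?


Formula: NPV = C0 + C1/(1+r) + C2/(1+r)^2
Discount C1: $5,308.00 / (1 + 0.0449) = $5,079.91
Discount C2: $5,669.00 / (1 + 0.0449)^2 = $5,192.27
NPV = -$6,600.00 + $5,079.91 + $5,192.27 = $3,672.18

$3,672.18


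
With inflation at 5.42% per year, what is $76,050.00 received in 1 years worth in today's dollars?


Formula: Real value = nominal / (1 + inflation)^years
Price level: (1 + 0.0542)^1 = 1.0542
Real value = $76,050.00 / 1.0542 = $72,140.01

$72,140.01


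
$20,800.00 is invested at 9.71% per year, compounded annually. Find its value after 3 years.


Formula: FV = P * (1 + r)^n
Substituting: FV = $20,800.00 * (1 + 0.0971)^3
Growth factor: (1.0971)^3 = 1.320501
FV = $20,800.00 * 1.320501 = $27,466.42

$27,466.42


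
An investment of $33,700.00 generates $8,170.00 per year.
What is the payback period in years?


Formula: Payback = investment / annual cash flow
Substituting: Payback = $33,700.00 / $8,170.00
Payback = 4.1248 years

4.1248 years


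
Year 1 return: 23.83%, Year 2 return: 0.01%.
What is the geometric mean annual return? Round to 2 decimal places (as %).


Formula: Geometric mean = ((1+r1)*(1+r2))^(1/2) - 1
Product: (1 + 0.2383) * (1 + 0.0001) = 1.2383 * 1.0001 = 1.238424
Square root: 1.238424^0.5 = 1.112845
Geometric mean = 1.112845 - 1 = 0.112845
As percentage: 11.28%

11.28%


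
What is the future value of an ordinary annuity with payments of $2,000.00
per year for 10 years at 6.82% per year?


Formula: FV = PMT * ((1+r)^n - 1) / r
Growth factor: (1 + 0.0682)^10 = 1.934308
Numerator: 1.934308 - 1 = 0.934308
FV = $2,000.00 * 0.934308 / 0.0682 = $27,399.08

$27,399.08


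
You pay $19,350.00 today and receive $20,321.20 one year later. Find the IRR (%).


Formula: IRR = C1/C0 - 1
Substituting: IRR = $20,321.20 / $19,350.00 - 1
Ratio: 1.050191 - 1 = 0.050191
IRR = 5.0191%

5.0191%


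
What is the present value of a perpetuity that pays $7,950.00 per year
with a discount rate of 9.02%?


Formula: PV = C / r
Substituting: PV = $7,950.00 / 0.0902
PV = $88,137.47

$88,137.47


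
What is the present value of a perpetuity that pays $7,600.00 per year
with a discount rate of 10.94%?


Formula: PV = C / r
Substituting: PV = $7,600.00 / 0.1094
PV = $69,469.84

$69,469.84


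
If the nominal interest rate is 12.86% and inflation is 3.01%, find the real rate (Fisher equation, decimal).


Formula: (1 + r_real) = (1 + r_nom) / (1 + inflation)
Substituting: (1 + r_real) = 1.1286 / 1.0301
(1 + r_real) = 1.095622
r_real = 1.095622 - 1 = 0.095622

0.095622


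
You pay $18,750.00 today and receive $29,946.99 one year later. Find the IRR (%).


Formula: IRR = C1/C0 - 1
Substituting: IRR = $29,946.99 / $18,750.00 - 1
Ratio: 1.597173 - 1 = 0.597173
IRR = 59.7173%

59.7173%


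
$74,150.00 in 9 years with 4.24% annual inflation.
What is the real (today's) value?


Formula: Real value = nominal / (1 + inflation)^years
Price level: (1 + 0.0424)^9 = 1.453147
Real value = $74,150.00 / 1.453147 = $51,027.18

$51,027.18


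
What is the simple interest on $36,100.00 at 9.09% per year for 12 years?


Formula: I = P * r * t
Substituting: I = $36,100.00 * 0.0909 * 12
Step: I = $36,100.00 * 1.0908
I = $39,377.88

$39,377.88


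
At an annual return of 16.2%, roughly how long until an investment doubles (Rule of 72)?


Formula: Years ≈ 72 / r
Substituting: Years ≈ 72 / 16.2
Years ≈ 4.4

4.4 years


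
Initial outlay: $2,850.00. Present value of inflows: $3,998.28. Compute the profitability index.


Formula: PI = PV(cash flows) / initial investment
Substituting: PI = $3,998.28 / $2,850.00
PI = 1.4029

1.4029


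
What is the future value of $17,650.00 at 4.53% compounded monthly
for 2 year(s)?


Formula: FV = P * (1 + r/m)^(m*t)
Period rate: r/m = 0.0453 / 12 = 0.003775
Total periods: m*t = 12 * 2 = 24
Growth factor: (1 + 0.003775)^24 = 1.094644
FV = $17,650.00 * 1.094644 = $19,320.47

$19,320.47


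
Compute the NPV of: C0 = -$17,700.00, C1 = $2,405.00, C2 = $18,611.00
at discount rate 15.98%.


Formula: NPV = C0 + C1/(1+r) + C2/(1+r)^2
Discount C1: $2,405.00 / (1 + 0.1598) = $2,073.63
Discount C2: $18,611.00 / (1 + 0.1598)^2 = $13,835.78
NPV = -$17,700.00 + $2,073.63 + $13,835.78 = -$1,790.59

-$1,790.59


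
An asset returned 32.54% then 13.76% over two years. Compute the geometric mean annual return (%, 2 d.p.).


Formula: Geometric mean = ((1+r1)*(1+r2))^(1/2) - 1
Product: (1 + 0.3254) * (1 + 0.1376) = 1.3254 * 1.1376 = 1.507775
Square root: 1.507775^0.5 = 1.227915
Geometric mean = 1.227915 - 1 = 0.227915
As percentage: 22.79%

22.79%


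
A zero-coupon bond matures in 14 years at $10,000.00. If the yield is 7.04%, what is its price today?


Formula: Price = FV / (1 + r)^n
Substituting: Price = $10,000.00 / (1 + 0.0704)^14
Discount factor: (1.0704)^14 = 2.592062
Price = $10,000.00 / 2.592062 = $3,857.93

$3,857.93


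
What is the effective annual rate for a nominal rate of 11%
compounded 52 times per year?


Formula: EAR = (1 + r/m)^m - 1
Period rate: r/m = 0.11 / 52 = 0.002115
Compounding: (1 + 0.002115)^52 = 1.116148
EAR = 1.116148 - 1 = 0.116148

0.116148


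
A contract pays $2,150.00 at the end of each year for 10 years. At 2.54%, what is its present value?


Formula: PV = PMT * (1 - (1+r)^(-n)) / r
Discount factor: (1 + 0.0254)^(-10) = 0.778156
Bracket: 1 - 0.778156 = 0.221844
PV = $2,150.00 * 0.221844 / 0.0254 = $18,778.10

$18,778.10


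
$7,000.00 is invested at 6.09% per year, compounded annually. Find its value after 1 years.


Formula: FV = P * (1 + r)^n
Substituting: FV = $7,000.00 * (1 + 0.0609)^1
Growth factor: (1.0609)^1 = 1.0609
FV = $7,000.00 * 1.0609 = $7,426.30

$7,426.30


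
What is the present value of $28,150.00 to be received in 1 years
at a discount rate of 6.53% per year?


Formula: PV = FV / (1 + r)^n
Substituting: PV = $28,150.00 / (1 + 0.0653)^1
Discount factor: (1.0653)^1 = 1.0653
PV = $28,150.00 / 1.0653 = $26,424.48

$26,424.48


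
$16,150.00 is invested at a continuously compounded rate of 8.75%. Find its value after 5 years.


Formula: FV = P * e^(r*t)
Exponent: r*t = 0.0875 * 5 = 0.4375
e^(0.4375) = 1.54883
FV = $16,150.00 * 1.54883 = $25,013.61

$25,013.61


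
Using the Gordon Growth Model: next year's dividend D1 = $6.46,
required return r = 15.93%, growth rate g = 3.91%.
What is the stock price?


Formula: P = D1 / (r - g)
Spread: r - g = 0.1593 - 0.0391 = 0.1202
Substituting: P = $6.46 / 0.1202
P = $53.74

$53.74


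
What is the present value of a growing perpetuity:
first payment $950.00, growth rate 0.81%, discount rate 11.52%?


Formula: PV = C / (r - g)
Spread: r - g = 0.1152 - 0.0081 = 0.1071
Substituting: PV = $950.00 / 0.1071
PV = $8,870.21

$8,870.21


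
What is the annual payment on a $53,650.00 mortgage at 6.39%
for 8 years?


Formula: PMT = PV * r / (1 - (1+r)^(-n))
Denominator: 1 - (1 + 0.0639)^(-8) = 0.390753
Numerator: $53,650.00 * 0.0639 = 3428.235
PMT = 3428.235 / 0.390753 = $8,773.41

$8,773.41


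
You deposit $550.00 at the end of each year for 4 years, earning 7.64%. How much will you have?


Formula: FV = PMT * ((1+r)^n - 1) / r
Growth factor: (1 + 0.0764)^4 = 1.34244
Numerator: 1.34244 - 1 = 0.34244
FV = $550.00 * 0.34244 / 0.0764 = $2,465.21

$2,465.21


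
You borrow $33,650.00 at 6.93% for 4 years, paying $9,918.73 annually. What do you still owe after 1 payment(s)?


Formula: Balance = PV*(1+r)^k - PMT*((1+r)^k - 1)/r
Growth: (1 + 0.0693)^1 = 1.0693
Accumulated factor: ((1+r)^k - 1)/r = 1.0
Balance = $33,650.00 * 1.0693 - $9,918.73 * 1.0
Balance = $26,063.22

$26,063.22


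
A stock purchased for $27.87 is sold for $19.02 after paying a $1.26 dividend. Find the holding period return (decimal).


Formula: HPR = (P1 - P0 + D) / P0
Gain: $19.02 - $27.87 + $1.26 = -$7.59
HPR = -$7.59 / $27.87 = -0.2723

-0.2723


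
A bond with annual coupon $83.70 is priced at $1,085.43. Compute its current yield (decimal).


Formula: Current yield = annual coupon / price
Substituting: CY = $83.70 / $1,085.43
CY = 0.077112

0.077112


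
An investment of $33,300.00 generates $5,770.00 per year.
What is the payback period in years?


Formula: Payback = investment / annual cash flow
Substituting: Payback = $33,300.00 / $5,770.00
Payback = 5.7712 years

5.7712 years


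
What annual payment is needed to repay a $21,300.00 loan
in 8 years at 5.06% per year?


Formula: PMT = PV * r / (1 - (1+r)^(-n))
Denominator: 1 - (1 + 0.0506)^(-8) = 0.326247
Numerator: $21,300.00 * 0.0506 = 1077.78
PMT = 1077.78 / 0.326247 = $3,303.57

$3,303.57


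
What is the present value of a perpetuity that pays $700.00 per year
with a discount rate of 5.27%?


Formula: PV = C / r
Substituting: PV = $700.00 / 0.0527
PV = $13,282.73

$13,282.73


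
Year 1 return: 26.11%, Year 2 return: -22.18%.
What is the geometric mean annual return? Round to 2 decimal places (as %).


Formula: Geometric mean = ((1+r1)*(1+r2))^(1/2) - 1
Product: (1 + 0.2611) * (1 + -0.2218) = 1.2611 * 0.7782 = 0.981388
Square root: 0.981388^0.5 = 0.99065
Geometric mean = 0.99065 - 1 = -0.00935
As percentage: -0.93%

-0.93%


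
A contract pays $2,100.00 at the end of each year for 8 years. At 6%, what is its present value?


Formula: PV = PMT * (1 - (1+r)^(-n)) / r
Discount factor: (1 + 0.06)^(-8) = 0.627412
Bracket: 1 - 0.627412 = 0.372588
PV = $2,100.00 * 0.372588 / 0.06 = $13,040.57

$13,040.57


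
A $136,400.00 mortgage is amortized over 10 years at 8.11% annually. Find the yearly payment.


Formula: PMT = PV * r / (1 - (1+r)^(-n))
Denominator: 1 - (1 + 0.0811)^(-10) = 0.541498
Numerator: $136,400.00 * 0.0811 = 11062.04
PMT = 11062.04 / 0.541498 = $20,428.59

$20,428.59


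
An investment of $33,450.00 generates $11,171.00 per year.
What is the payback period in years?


Formula: Payback = investment / annual cash flow
Substituting: Payback = $33,450.00 / $11,171.00
Payback = 2.9944 years

2.9944 years


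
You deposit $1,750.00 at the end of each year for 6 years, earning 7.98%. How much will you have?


Formula: FV = PMT * ((1+r)^n - 1) / r
Growth factor: (1 + 0.0798)^6 = 1.585112
Numerator: 1.585112 - 1 = 0.585112
FV = $1,750.00 * 0.585112 / 0.0798 = $12,831.40

$12,831.40


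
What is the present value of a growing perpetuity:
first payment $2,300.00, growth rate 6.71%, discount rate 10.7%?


Formula: PV = C / (r - g)
Spread: r - g = 0.107 - 0.0671 = 0.0399
Substituting: PV = $2,300.00 / 0.0399
PV = $57,644.11

$57,644.11


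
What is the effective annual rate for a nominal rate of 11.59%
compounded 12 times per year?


Formula: EAR = (1 + r/m)^m - 1
Period rate: r/m = 0.1159 / 12 = 0.009658
Compounding: (1 + 0.009658)^12 = 1.122259
EAR = 1.122259 - 1 = 0.122259

0.122259


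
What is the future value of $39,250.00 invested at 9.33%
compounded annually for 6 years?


Formula: FV = P * (1 + r)^n
Substituting: FV = $39,250.00 * (1 + 0.0933)^6
Growth factor: (1.0933)^6 = 1.707796
FV = $39,250.00 * 1.707796 = $67,031.01

$67,031.01


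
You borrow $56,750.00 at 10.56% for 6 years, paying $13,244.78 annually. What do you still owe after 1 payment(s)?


Formula: Balance = PV*(1+r)^k - PMT*((1+r)^k - 1)/r
Growth: (1 + 0.1056)^1 = 1.1056
Accumulated factor: ((1+r)^k - 1)/r = 1.0
Balance = $56,750.00 * 1.1056 - $13,244.78 * 1.0
Balance = $49,498.02

$49,498.02


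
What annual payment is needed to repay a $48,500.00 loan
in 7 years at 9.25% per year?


Formula: PMT = PV * r / (1 - (1+r)^(-n))
Denominator: 1 - (1 + 0.0925)^(-7) = 0.461668
Numerator: $48,500.00 * 0.0925 = 4486.25
PMT = 4486.25 / 0.461668 = $9,717.47

$9,717.47


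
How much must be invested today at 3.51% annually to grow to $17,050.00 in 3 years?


Formula: PV = FV / (1 + r)^n
Substituting: PV = $17,050.00 / (1 + 0.0351)^3
Discount factor: (1.0351)^3 = 1.109039
PV = $17,050.00 / 1.109039 = $15,373.67

$15,373.67


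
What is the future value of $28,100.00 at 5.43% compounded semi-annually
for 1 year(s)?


Formula: FV = P * (1 + r/m)^(m*t)
Period rate: r/m = 0.0543 / 2 = 0.02715
Total periods: m*t = 2 * 1 = 2
Growth factor: (1 + 0.02715)^2 = 1.055037
FV = $28,100.00 * 1.055037 = $29,646.54

$29,646.54


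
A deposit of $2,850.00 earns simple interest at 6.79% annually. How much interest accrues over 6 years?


Formula: I = P * r * t
Substituting: I = $2,850.00 * 0.0679 * 6
Step: I = $2,850.00 * 0.4074
I = $1,161.09

$1,161.09


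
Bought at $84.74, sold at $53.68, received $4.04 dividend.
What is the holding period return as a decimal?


Formula: HPR = (P1 - P0 + D) / P0
Gain: $53.68 - $84.74 + $4.04 = -$27.02
HPR = -$27.02 / $84.74 = -0.3189

-0.3189


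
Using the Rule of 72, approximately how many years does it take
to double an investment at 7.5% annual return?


Formula: Years ≈ 72 / r
Substituting: Years ≈ 72 / 7.5
Years ≈ 9.6

9.6 years


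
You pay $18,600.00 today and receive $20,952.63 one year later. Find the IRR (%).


Formula: IRR = C1/C0 - 1
Substituting: IRR = $20,952.63 / $18,600.00 - 1
Ratio: 1.126485 - 1 = 0.126485
IRR = 12.6485%

12.6485%


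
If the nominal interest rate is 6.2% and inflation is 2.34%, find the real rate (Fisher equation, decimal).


Formula: (1 + r_real) = (1 + r_nom) / (1 + inflation)
Substituting: (1 + r_real) = 1.062 / 1.0234
(1 + r_real) = 1.037717
r_real = 1.037717 - 1 = 0.037717

0.037717


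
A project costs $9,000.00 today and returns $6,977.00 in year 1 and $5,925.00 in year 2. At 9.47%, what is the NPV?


Formula: NPV = C0 + C1/(1+r) + C2/(1+r)^2
Discount C1: $6,977.00 / (1 + 0.0947) = $6,373.44
Discount C2: $5,925.00 / (1 + 0.0947)^2 = $4,944.22
NPV = -$9,000.00 + $6,373.44 + $4,944.22 = $2,317.66

$2,317.66


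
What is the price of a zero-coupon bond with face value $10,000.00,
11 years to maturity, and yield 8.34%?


Formula: Price = FV / (1 + r)^n
Substituting: Price = $10,000.00 / (1 + 0.0834)^11
Discount factor: (1.0834)^11 = 2.413666
Price = $10,000.00 / 2.413666 = $4,143.08

$4,143.08


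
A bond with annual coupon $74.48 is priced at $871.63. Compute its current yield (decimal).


Formula: Current yield = annual coupon / price
Substituting: CY = $74.48 / $871.63
CY = 0.085449

0.085449


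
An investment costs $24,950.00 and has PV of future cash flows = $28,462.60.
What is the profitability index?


Formula: PI = PV(cash flows) / initial investment
Substituting: PI = $28,462.60 / $24,950.00
PI = 1.1408

1.1408


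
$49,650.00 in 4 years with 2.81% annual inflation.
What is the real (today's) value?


Formula: Real value = nominal / (1 + inflation)^years
Price level: (1 + 0.0281)^4 = 1.117227
Real value = $49,650.00 / 1.117227 = $44,440.39

$44,440.39


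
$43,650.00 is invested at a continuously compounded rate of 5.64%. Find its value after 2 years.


Formula: FV = P * e^(r*t)
Exponent: r*t = 0.0564 * 2 = 0.1128
e^(0.1128) = 1.119408
FV = $43,650.00 * 1.119408 = $48,862.16

$48,862.16


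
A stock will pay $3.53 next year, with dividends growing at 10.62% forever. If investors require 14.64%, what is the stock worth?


Formula: P = D1 / (r - g)
Spread: r - g = 0.1464 - 0.1062 = 0.0402
Substituting: P = $3.53 / 0.0402
P = $87.81

$87.81


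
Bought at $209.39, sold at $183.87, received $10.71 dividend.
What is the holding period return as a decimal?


Formula: HPR = (P1 - P0 + D) / P0
Gain: $183.87 - $209.39 + $10.71 = -$14.81
HPR = -$14.81 / $209.39 = -0.0707

-0.0707


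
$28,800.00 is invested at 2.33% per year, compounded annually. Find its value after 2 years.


Formula: FV = P * (1 + r)^n
Substituting: FV = $28,800.00 * (1 + 0.0233)^2
Growth factor: (1.0233)^2 = 1.047143
FV = $28,800.00 * 1.047143 = $30,157.72

$30,157.72


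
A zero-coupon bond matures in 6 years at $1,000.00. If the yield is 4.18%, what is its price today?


Formula: Price = FV / (1 + r)^n
Substituting: Price = $1,000.00 / (1 + 0.0418)^6
Discount factor: (1.0418)^6 = 1.278516
Price = $1,000.00 / 1.278516 = $782.16

$782.16


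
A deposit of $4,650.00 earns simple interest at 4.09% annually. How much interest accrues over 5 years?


Formula: I = P * r * t
Substituting: I = $4,650.00 * 0.0409 * 5
Step: I = $4,650.00 * 0.2045
I = $950.93

$950.93


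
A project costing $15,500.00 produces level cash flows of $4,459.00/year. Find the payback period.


Formula: Payback = investment / annual cash flow
Substituting: Payback = $15,500.00 / $4,459.00
Payback = 3.4761 years

3.4761 years


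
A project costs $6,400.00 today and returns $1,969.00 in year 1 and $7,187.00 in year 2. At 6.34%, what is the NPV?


Formula: NPV = C0 + C1/(1+r) + C2/(1+r)^2
Discount C1: $1,969.00 / (1 + 0.0634) = $1,851.61
Discount C2: $7,187.00 / (1 + 0.0634)^2 = $6,355.57
NPV = -$6,400.00 + $1,851.61 + $6,355.57 = $1,807.18

$1,807.18


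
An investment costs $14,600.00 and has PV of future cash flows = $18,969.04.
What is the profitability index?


Formula: PI = PV(cash flows) / initial investment
Substituting: PI = $18,969.04 / $14,600.00
PI = 1.2992

1.2992


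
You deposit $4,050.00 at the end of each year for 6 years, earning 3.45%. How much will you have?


Formula: FV = PMT * ((1+r)^n - 1) / r
Growth factor: (1 + 0.0345)^6 = 1.225697
Numerator: 1.225697 - 1 = 0.225697
FV = $4,050.00 * 0.225697 / 0.0345 = $26,494.81

$26,494.81


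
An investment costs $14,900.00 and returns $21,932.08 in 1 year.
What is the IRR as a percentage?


Formula: IRR = C1/C0 - 1
Substituting: IRR = $21,932.08 / $14,900.00 - 1
Ratio: 1.471952 - 1 = 0.471952
IRR = 47.1952%

47.1952%


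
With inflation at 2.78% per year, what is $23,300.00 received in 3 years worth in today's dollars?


Formula: Real value = nominal / (1 + inflation)^years
Price level: (1 + 0.0278)^3 = 1.08574
Real value = $23,300.00 / 1.08574 = $21,460.02

$21,460.02


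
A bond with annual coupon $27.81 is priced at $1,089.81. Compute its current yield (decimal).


Formula: Current yield = annual coupon / price
Substituting: CY = $27.81 / $1,089.81
CY = 0.025518

0.025518


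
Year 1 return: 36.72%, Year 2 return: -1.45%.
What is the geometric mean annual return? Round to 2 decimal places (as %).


Formula: Geometric mean = ((1+r1)*(1+r2))^(1/2) - 1
Product: (1 + 0.3672) * (1 + -0.0145) = 1.3672 * 0.9855 = 1.347376
Square root: 1.347376^0.5 = 1.160765
Geometric mean = 1.160765 - 1 = 0.160765
As percentage: 16.08%

16.08%


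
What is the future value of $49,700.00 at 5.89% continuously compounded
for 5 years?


Formula: FV = P * e^(r*t)
Exponent: r*t = 0.0589 * 5 = 0.2945
e^(0.2945) = 1.342455
FV = $49,700.00 * 1.342455 = $66,720.01

$66,720.01


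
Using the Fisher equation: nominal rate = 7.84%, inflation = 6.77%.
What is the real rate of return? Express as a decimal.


Formula: (1 + r_real) = (1 + r_nom) / (1 + inflation)
Substituting: (1 + r_real) = 1.0784 / 1.0677
(1 + r_real) = 1.010022
r_real = 1.010022 - 1 = 0.010022

0.010022


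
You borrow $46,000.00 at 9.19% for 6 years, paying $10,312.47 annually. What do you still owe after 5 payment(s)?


Formula: Balance = PV*(1+r)^k - PMT*((1+r)^k - 1)/r
Growth: (1 + 0.0919)^5 = 1.552081
Accumulated factor: ((1+r)^k - 1)/r = 6.007408
Balance = $46,000.00 * 1.552081 - $10,312.47 * 6.007408
Balance = $9,444.50

$9,444.50


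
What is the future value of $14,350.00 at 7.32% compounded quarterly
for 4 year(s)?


Formula: FV = P * (1 + r/m)^(m*t)
Period rate: r/m = 0.0732 / 4 = 0.0183
Total periods: m*t = 4 * 4 = 16
Growth factor: (1 + 0.0183)^16 = 1.336632
FV = $14,350.00 * 1.336632 = $19,180.67

$19,180.67


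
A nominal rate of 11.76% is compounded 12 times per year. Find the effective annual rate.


Formula: EAR = (1 + r/m)^m - 1
Period rate: r/m = 0.1176 / 12 = 0.0098
Compounding: (1 + 0.0098)^12 = 1.12415
EAR = 1.12415 - 1 = 0.12415

0.12415


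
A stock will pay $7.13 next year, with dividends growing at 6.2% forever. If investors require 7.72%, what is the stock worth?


Formula: P = D1 / (r - g)
Spread: r - g = 0.0772 - 0.062 = 0.0152
Substituting: P = $7.13 / 0.0152
P = $469.08

$469.08


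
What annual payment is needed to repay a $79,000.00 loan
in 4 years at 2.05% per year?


Formula: PMT = PV * r / (1 - (1+r)^(-n))
Denominator: 1 - (1 + 0.0205)^(-4) = 0.077964
Numerator: $79,000.00 * 0.0205 = 1619.5
PMT = 1619.5 / 0.077964 = $20,772.46

$20,772.46


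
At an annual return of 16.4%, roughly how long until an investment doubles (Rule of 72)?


Formula: Years ≈ 72 / r
Substituting: Years ≈ 72 / 16.4
Years ≈ 4.4

4.4 years


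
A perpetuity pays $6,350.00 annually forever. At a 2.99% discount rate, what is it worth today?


Formula: PV = C / r
Substituting: PV = $6,350.00 / 0.0299
PV = $212,374.58

$212,374.58


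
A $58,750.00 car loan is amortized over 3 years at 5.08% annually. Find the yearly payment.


Formula: PMT = PV * r / (1 - (1+r)^(-n))
Denominator: 1 - (1 + 0.0508)^(-3) = 0.138134
Numerator: $58,750.00 * 0.0508 = 2984.5
PMT = 2984.5 / 0.138134 = $21,605.85

$21,605.85


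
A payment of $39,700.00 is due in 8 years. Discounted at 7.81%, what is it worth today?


Formula: PV = FV / (1 + r)^n
Substituting: PV = $39,700.00 / (1 + 0.0781)^8
Discount factor: (1.0781)^8 = 1.82504
PV = $39,700.00 / 1.82504 = $21,752.95

$21,752.95


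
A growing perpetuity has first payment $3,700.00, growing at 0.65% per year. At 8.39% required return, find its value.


Formula: PV = C / (r - g)
Spread: r - g = 0.0839 - 0.0065 = 0.0774
Substituting: PV = $3,700.00 / 0.0774
PV = $47,803.62

$47,803.62


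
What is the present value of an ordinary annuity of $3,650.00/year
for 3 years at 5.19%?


Formula: PV = PMT * (1 - (1+r)^(-n)) / r
Discount factor: (1 + 0.0519)^(-3) = 0.859165
Bracket: 1 - 0.859165 = 0.140835
PV = $3,650.00 * 0.140835 / 0.0519 = $9,904.57

$9,904.57


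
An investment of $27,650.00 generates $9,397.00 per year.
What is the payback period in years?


Formula: Payback = investment / annual cash flow
Substituting: Payback = $27,650.00 / $9,397.00
Payback = 2.9424 years

2.9424 years


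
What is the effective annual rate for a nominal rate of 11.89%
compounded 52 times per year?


Formula: EAR = (1 + r/m)^m - 1
Period rate: r/m = 0.1189 / 52 = 0.002287
Compounding: (1 + 0.002287)^52 = 1.126104
EAR = 1.126104 - 1 = 0.126104

0.126104


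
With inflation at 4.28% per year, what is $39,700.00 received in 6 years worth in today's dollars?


Formula: Real value = nominal / (1 + inflation)^years
Price level: (1 + 0.0428)^6 = 1.285897
Real value = $39,700.00 / 1.285897 = $30,873.39

$30,873.39


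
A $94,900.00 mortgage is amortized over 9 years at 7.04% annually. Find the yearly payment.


Formula: PMT = PV * r / (1 - (1+r)^(-n))
Denominator: 1 - (1 + 0.0704)^(-9) = 0.457893
Numerator: $94,900.00 * 0.0704 = 6680.96
PMT = 6680.96 / 0.457893 = $14,590.66

$14,590.66


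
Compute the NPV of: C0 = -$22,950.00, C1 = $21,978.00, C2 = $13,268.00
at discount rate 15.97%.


Formula: NPV = C0 + C1/(1+r) + C2/(1+r)^2
Discount C1: $21,978.00 / (1 + 0.1597) = $18,951.45
Discount C2: $13,268.00 / (1 + 0.1597)^2 = $9,865.39
NPV = -$22,950.00 + $18,951.45 + $9,865.39 = $5,866.84

$5,866.84


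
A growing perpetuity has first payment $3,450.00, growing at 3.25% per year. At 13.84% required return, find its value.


Formula: PV = C / (r - g)
Spread: r - g = 0.1384 - 0.0325 = 0.1059
Substituting: PV = $3,450.00 / 0.1059
PV = $32,577.90

$32,577.90


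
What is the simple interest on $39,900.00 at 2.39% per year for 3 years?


Formula: I = P * r * t
Substituting: I = $39,900.00 * 0.0239 * 3
Step: I = $39,900.00 * 0.0717
I = $2,860.83

$2,860.83


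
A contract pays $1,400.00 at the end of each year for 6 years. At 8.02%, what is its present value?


Formula: PV = PMT * (1 - (1+r)^(-n)) / r
Discount factor: (1 + 0.0802)^(-6) = 0.62947
Bracket: 1 - 0.62947 = 0.37053
PV = $1,400.00 * 0.37053 / 0.0802 = $6,468.11

$6,468.11


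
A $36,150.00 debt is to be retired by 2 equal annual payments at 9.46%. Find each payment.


Formula: PMT = PV * r / (1 - (1+r)^(-n))
Denominator: 1 - (1 + 0.0946)^(-2) = 0.165379
Numerator: $36,150.00 * 0.0946 = 3419.79
PMT = 3419.79 / 0.165379 = $20,678.46

$20,678.46


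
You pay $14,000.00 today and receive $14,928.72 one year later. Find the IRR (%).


Formula: IRR = C1/C0 - 1
Substituting: IRR = $14,928.72 / $14,000.00 - 1
Ratio: 1.066337 - 1 = 0.066337
IRR = 6.6337%

6.6337%


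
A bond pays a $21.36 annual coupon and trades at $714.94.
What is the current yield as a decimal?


Formula: Current yield = annual coupon / price
Substituting: CY = $21.36 / $714.94
CY = 0.029877

0.029877


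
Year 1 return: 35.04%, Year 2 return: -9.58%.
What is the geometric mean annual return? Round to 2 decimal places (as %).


Formula: Geometric mean = ((1+r1)*(1+r2))^(1/2) - 1
Product: (1 + 0.3504) * (1 + -0.0958) = 1.3504 * 0.9042 = 1.221032
Square root: 1.221032^0.5 = 1.105003
Geometric mean = 1.105003 - 1 = 0.105003
As percentage: 10.50%

10.50%


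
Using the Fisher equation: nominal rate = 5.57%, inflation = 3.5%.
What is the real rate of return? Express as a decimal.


Formula: (1 + r_real) = (1 + r_nom) / (1 + inflation)
Substituting: (1 + r_real) = 1.0557 / 1.035
(1 + r_real) = 1.02
r_real = 1.02 - 1 = 0.02

0.02


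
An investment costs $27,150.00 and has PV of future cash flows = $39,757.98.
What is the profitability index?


Formula: PI = PV(cash flows) / initial investment
Substituting: PI = $39,757.98 / $27,150.00
PI = 1.4644

1.4644


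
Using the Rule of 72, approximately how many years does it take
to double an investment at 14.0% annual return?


Formula: Years ≈ 72 / r
Substituting: Years ≈ 72 / 14.0
Years ≈ 5.1

5.1 years


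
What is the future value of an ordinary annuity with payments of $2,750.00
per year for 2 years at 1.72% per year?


Formula: FV = PMT * ((1+r)^n - 1) / r
Growth factor: (1 + 0.0172)^2 = 1.034696
Numerator: 1.034696 - 1 = 0.034696
FV = $2,750.00 * 0.034696 / 0.0172 = $5,547.30

$5,547.30


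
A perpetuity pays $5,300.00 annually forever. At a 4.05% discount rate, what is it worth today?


Formula: PV = C / r
Substituting: PV = $5,300.00 / 0.0405
PV = $130,864.20

$130,864.20


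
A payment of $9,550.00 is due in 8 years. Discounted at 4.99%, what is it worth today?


Formula: PV = FV / (1 + r)^n
Substituting: PV = $9,550.00 / (1 + 0.0499)^8
Discount factor: (1.0499)^8 = 1.47633
PV = $9,550.00 / 1.47633 = $6,468.74

$6,468.74


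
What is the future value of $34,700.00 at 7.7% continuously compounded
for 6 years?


Formula: FV = P * e^(r*t)
Exponent: r*t = 0.077 * 6 = 0.462
e^(0.462) = 1.587245
FV = $34,700.00 * 1.587245 = $55,077.41

$55,077.41


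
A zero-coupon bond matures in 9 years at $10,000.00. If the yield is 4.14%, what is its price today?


Formula: Price = FV / (1 + r)^n
Substituting: Price = $10,000.00 / (1 + 0.0414)^9
Discount factor: (1.0414)^9 = 1.440649
Price = $10,000.00 / 1.440649 = $6,941.32

$6,941.32


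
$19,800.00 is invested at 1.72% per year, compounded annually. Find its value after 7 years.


Formula: FV = P * (1 + r)^n
Substituting: FV = $19,800.00 * (1 + 0.0172)^7
Growth factor: (1.0172)^7 = 1.126794
FV = $19,800.00 * 1.126794 = $22,310.52

$22,310.52


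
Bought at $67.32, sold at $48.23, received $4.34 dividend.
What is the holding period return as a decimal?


Formula: HPR = (P1 - P0 + D) / P0
Gain: $48.23 - $67.32 + $4.34 = -$14.75
HPR = -$14.75 / $67.32 = -0.2191

-0.2191


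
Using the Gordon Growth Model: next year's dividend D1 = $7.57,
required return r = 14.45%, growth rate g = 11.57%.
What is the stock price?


Formula: P = D1 / (r - g)
Spread: r - g = 0.1445 - 0.1157 = 0.0288
Substituting: P = $7.57 / 0.0288
P = $262.85

$262.85


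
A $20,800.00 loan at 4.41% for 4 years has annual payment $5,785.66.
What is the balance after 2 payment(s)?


Formula: Balance = PV*(1+r)^k - PMT*((1+r)^k - 1)/r
Growth: (1 + 0.0441)^2 = 1.090145
Accumulated factor: ((1+r)^k - 1)/r = 2.0441
Balance = $20,800.00 * 1.090145 - $5,785.66 * 2.0441
Balance = $10,848.54

$10,848.54


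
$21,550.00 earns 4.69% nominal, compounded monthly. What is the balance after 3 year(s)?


Formula: FV = P * (1 + r/m)^(m*t)
Period rate: r/m = 0.0469 / 12 = 0.003908
Total periods: m*t = 12 * 3 = 36
Growth factor: (1 + 0.003908)^36 = 1.150764
FV = $21,550.00 * 1.150764 = $24,798.96

$24,798.96


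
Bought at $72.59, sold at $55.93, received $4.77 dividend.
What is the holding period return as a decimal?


Formula: HPR = (P1 - P0 + D) / P0
Gain: $55.93 - $72.59 + $4.77 = -$11.89
HPR = -$11.89 / $72.59 = -0.1638

-0.1638


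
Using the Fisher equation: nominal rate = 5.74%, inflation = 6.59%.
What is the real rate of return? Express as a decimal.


Formula: (1 + r_real) = (1 + r_nom) / (1 + inflation)
Substituting: (1 + r_real) = 1.0574 / 1.0659
(1 + r_real) = 0.992026
r_real = 0.992026 - 1 = -0.007974

-0.007974


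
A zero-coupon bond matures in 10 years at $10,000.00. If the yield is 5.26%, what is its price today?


Formula: Price = FV / (1 + r)^n
Substituting: Price = $10,000.00 / (1 + 0.0526)^10
Discount factor: (1.0526)^10 = 1.669682
Price = $10,000.00 / 1.669682 = $5,989.17

$5,989.17


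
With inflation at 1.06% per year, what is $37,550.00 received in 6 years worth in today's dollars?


Formula: Real value = nominal / (1 + inflation)^years
Price level: (1 + 0.0106)^6 = 1.065309
Real value = $37,550.00 / 1.065309 = $35,247.98

$35,247.98


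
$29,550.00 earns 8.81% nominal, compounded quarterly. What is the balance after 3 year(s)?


Formula: FV = P * (1 + r/m)^(m*t)
Period rate: r/m = 0.0881 / 4 = 0.022025
Total periods: m*t = 4 * 3 = 12
Growth factor: (1 + 0.022025)^12 = 1.298788
FV = $29,550.00 * 1.298788 = $38,379.18

$38,379.18


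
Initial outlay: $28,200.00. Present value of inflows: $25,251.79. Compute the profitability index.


Formula: PI = PV(cash flows) / initial investment
Substituting: PI = $25,251.79 / $28,200.00
PI = 0.8955

0.8955


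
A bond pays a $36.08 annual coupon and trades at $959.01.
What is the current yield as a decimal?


Formula: Current yield = annual coupon / price
Substituting: CY = $36.08 / $959.01
CY = 0.037622

0.037622


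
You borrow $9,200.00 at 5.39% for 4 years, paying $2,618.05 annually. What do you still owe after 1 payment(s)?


Formula: Balance = PV*(1+r)^k - PMT*((1+r)^k - 1)/r
Growth: (1 + 0.0539)^1 = 1.0539
Accumulated factor: ((1+r)^k - 1)/r = 1.0
Balance = $9,200.00 * 1.0539 - $2,618.05 * 1.0
Balance = $7,077.83

$7,077.83


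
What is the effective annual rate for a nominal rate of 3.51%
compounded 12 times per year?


Formula: EAR = (1 + r/m)^m - 1
Period rate: r/m = 0.0351 / 12 = 0.002925
Compounding: (1 + 0.002925)^12 = 1.03567
EAR = 1.03567 - 1 = 0.03567

0.03567


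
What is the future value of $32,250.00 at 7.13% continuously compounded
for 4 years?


Formula: FV = P * e^(r*t)
Exponent: r*t = 0.0713 * 4 = 0.2852
e^(0.2852) = 1.330028
FV = $32,250.00 * 1.330028 = $42,893.40

$42,893.40


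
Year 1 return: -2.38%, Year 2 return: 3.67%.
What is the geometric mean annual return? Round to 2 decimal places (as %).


Formula: Geometric mean = ((1+r1)*(1+r2))^(1/2) - 1
Product: (1 + -0.0238) * (1 + 0.0367) = 0.9762 * 1.0367 = 1.012027
Square root: 1.012027^0.5 = 1.005995
Geometric mean = 1.005995 - 1 = 0.005995
As percentage: 0.60%

0.60%


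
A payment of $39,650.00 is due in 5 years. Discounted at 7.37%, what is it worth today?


Formula: PV = FV / (1 + r)^n
Substituting: PV = $39,650.00 / (1 + 0.0737)^5
Discount factor: (1.0737)^5 = 1.42697
PV = $39,650.00 / 1.42697 = $27,786.15

$27,786.15


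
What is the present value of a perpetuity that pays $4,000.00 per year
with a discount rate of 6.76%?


Formula: PV = C / r
Substituting: PV = $4,000.00 / 0.0676
PV = $59,171.60

$59,171.60


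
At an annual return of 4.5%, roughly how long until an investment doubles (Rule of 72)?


Formula: Years ≈ 72 / r
Substituting: Years ≈ 72 / 4.5
Years ≈ 16.0

16.0 years


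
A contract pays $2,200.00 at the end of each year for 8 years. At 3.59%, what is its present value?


Formula: PV = PMT * (1 - (1+r)^(-n)) / r
Discount factor: (1 + 0.0359)^(-8) = 0.754149
Bracket: 1 - 0.754149 = 0.245851
PV = $2,200.00 * 0.245851 / 0.0359 = $15,066.06

$15,066.06


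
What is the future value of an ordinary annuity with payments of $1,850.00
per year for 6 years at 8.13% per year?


Formula: FV = PMT * ((1+r)^n - 1) / r
Growth factor: (1 + 0.0813)^6 = 1.59837
Numerator: 1.59837 - 1 = 0.59837
FV = $1,850.00 * 0.59837 / 0.0813 = $13,616.04

$13,616.04


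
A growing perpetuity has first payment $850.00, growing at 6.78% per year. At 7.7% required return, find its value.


Formula: PV = C / (r - g)
Spread: r - g = 0.077 - 0.0678 = 0.0092
Substituting: PV = $850.00 / 0.0092
PV = $92,391.30

$92,391.30


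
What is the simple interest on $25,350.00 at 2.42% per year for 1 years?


Formula: I = P * r * t
Substituting: I = $25,350.00 * 0.0242 * 1
Step: I = $25,350.00 * 0.0242
I = $613.47

$613.47


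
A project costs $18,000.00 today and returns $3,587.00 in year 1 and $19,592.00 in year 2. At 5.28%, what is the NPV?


Formula: NPV = C0 + C1/(1+r) + C2/(1+r)^2
Discount C1: $3,587.00 / (1 + 0.0528) = $3,407.10
Discount C2: $19,592.00 / (1 + 0.0528)^2 = $17,676.12
NPV = -$18,000.00 + $3,407.10 + $17,676.12 = $3,083.23

$3,083.23


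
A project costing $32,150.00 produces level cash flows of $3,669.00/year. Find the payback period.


Formula: Payback = investment / annual cash flow
Substituting: Payback = $32,150.00 / $3,669.00
Payback = 8.7626 years

8.7626 years


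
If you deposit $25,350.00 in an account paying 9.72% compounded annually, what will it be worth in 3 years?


Formula: FV = P * (1 + r)^n
Substituting: FV = $25,350.00 * (1 + 0.0972)^3
Growth factor: (1.0972)^3 = 1.320862
FV = $25,350.00 * 1.320862 = $33,483.85

$33,483.85


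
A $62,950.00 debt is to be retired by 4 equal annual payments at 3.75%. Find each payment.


Formula: PMT = PV * r / (1 - (1+r)^(-n))
Denominator: 1 - (1 + 0.0375)^(-4) = 0.136927
Numerator: $62,950.00 * 0.0375 = 2360.625
PMT = 2360.625 / 0.136927 = $17,240.04

$17,240.04


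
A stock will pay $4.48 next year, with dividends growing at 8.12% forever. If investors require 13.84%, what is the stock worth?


Formula: P = D1 / (r - g)
Spread: r - g = 0.1384 - 0.0812 = 0.0572
Substituting: P = $4.48 / 0.0572
P = $78.32

$78.32


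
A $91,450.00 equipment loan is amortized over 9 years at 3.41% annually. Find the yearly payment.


Formula: PMT = PV * r / (1 - (1+r)^(-n))
Denominator: 1 - (1 + 0.0341)^(-9) = 0.260502
Numerator: $91,450.00 * 0.0341 = 3118.445
PMT = 3118.445 / 0.260502 = $11,970.92

$11,970.92


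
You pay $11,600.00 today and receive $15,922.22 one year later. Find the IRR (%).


Formula: IRR = C1/C0 - 1
Substituting: IRR = $15,922.22 / $11,600.00 - 1
Ratio: 1.372605 - 1 = 0.372605
IRR = 37.2605%

37.2605%


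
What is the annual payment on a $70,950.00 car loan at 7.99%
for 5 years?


Formula: PMT = PV * r / (1 - (1+r)^(-n))
Denominator: 1 - (1 + 0.0799)^(-5) = 0.319102
Numerator: $70,950.00 * 0.0799 = 5668.905
PMT = 5668.905 / 0.319102 = $17,765.20

$17,765.20


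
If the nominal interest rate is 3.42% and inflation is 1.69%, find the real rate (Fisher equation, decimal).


Formula: (1 + r_real) = (1 + r_nom) / (1 + inflation)
Substituting: (1 + r_real) = 1.0342 / 1.0169
(1 + r_real) = 1.017012
r_real = 1.017012 - 1 = 0.017012

0.017012


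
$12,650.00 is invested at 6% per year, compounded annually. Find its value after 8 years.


Formula: FV = P * (1 + r)^n
Substituting: FV = $12,650.00 * (1 + 0.06)^8
Growth factor: (1.06)^8 = 1.593848
FV = $12,650.00 * 1.593848 = $20,162.18

$20,162.18


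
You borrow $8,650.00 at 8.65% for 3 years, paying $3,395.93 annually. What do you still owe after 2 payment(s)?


Formula: Balance = PV*(1+r)^k - PMT*((1+r)^k - 1)/r
Growth: (1 + 0.0865)^2 = 1.180482
Accumulated factor: ((1+r)^k - 1)/r = 2.0865
Balance = $8,650.00 * 1.180482 - $3,395.93 * 2.0865
Balance = $3,125.56

$3,125.56


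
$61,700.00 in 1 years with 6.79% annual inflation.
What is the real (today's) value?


Formula: Real value = nominal / (1 + inflation)^years
Price level: (1 + 0.0679)^1 = 1.0679
Real value = $61,700.00 / 1.0679 = $57,776.95

$57,776.95


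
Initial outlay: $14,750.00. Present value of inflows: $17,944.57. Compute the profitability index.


Formula: PI = PV(cash flows) / initial investment
Substituting: PI = $17,944.57 / $14,750.00
PI = 1.2166

1.2166


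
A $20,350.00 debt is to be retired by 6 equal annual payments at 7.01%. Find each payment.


Formula: PMT = PV * r / (1 - (1+r)^(-n))
Denominator: 1 - (1 + 0.0701)^(-6) = 0.334031
Numerator: $20,350.00 * 0.0701 = 1426.535
PMT = 1426.535 / 0.334031 = $4,270.66

$4,270.66


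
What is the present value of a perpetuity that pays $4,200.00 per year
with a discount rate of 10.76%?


Formula: PV = C / r
Substituting: PV = $4,200.00 / 0.1076
PV = $39,033.46

$39,033.46


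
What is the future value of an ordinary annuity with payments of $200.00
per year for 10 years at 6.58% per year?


Formula: FV = PMT * ((1+r)^n - 1) / r
Growth factor: (1 + 0.0658)^10 = 1.891286
Numerator: 1.891286 - 1 = 0.891286
FV = $200.00 * 0.891286 / 0.0658 = $2,709.08

$2,709.08


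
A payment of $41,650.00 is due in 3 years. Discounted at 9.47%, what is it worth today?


Formula: PV = FV / (1 + r)^n
Substituting: PV = $41,650.00 / (1 + 0.0947)^3
Discount factor: (1.0947)^3 = 1.311854
PV = $41,650.00 / 1.311854 = $31,748.97

$31,748.97
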